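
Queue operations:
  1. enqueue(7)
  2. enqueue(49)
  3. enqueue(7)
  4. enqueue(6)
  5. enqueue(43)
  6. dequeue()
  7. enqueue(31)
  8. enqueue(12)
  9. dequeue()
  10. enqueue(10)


enqueue(7) -> [7]
enqueue(49) -> [7, 49]
enqueue(7) -> [7, 49, 7]
enqueue(6) -> [7, 49, 7, 6]
enqueue(43) -> [7, 49, 7, 6, 43]
dequeue()->7, [49, 7, 6, 43]
enqueue(31) -> [49, 7, 6, 43, 31]
enqueue(12) -> [49, 7, 6, 43, 31, 12]
dequeue()->49, [7, 6, 43, 31, 12]
enqueue(10) -> [7, 6, 43, 31, 12, 10]

Final queue: [7, 6, 43, 31, 12, 10]


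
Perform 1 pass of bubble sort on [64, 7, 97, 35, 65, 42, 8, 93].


Initial: [64, 7, 97, 35, 65, 42, 8, 93]
Pass 1: [7, 64, 35, 65, 42, 8, 93, 97] (6 swaps)

After 1 pass: [7, 64, 35, 65, 42, 8, 93, 97]


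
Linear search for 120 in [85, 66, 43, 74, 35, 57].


i=0: 85!=120
i=1: 66!=120
i=2: 43!=120
i=3: 74!=120
i=4: 35!=120
i=5: 57!=120

Not found, 6 comps


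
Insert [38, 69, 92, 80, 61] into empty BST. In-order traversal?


Insert 38: root
Insert 69: R from 38
Insert 92: R from 38 -> R from 69
Insert 80: R from 38 -> R from 69 -> L from 92
Insert 61: R from 38 -> L from 69

In-order: [38, 61, 69, 80, 92]


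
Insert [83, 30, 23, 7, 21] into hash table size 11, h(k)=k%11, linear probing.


Insert 83: h=6 -> slot 6
Insert 30: h=8 -> slot 8
Insert 23: h=1 -> slot 1
Insert 7: h=7 -> slot 7
Insert 21: h=10 -> slot 10

Table: [None, 23, None, None, None, None, 83, 7, 30, None, 21]


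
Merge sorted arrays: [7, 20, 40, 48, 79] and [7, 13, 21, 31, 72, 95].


Take 7 from A
Take 7 from B
Take 13 from B
Take 20 from A
Take 21 from B
Take 31 from B
Take 40 from A
Take 48 from A
Take 72 from B
Take 79 from A

Merged: [7, 7, 13, 20, 21, 31, 40, 48, 72, 79, 95]


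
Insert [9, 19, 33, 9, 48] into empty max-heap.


Insert 9: [9]
Insert 19: [19, 9]
Insert 33: [33, 9, 19]
Insert 9: [33, 9, 19, 9]
Insert 48: [48, 33, 19, 9, 9]

Final heap: [48, 33, 19, 9, 9]


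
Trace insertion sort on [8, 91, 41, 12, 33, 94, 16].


Initial: [8, 91, 41, 12, 33, 94, 16]
Insert 91: [8, 91, 41, 12, 33, 94, 16]
Insert 41: [8, 41, 91, 12, 33, 94, 16]
Insert 12: [8, 12, 41, 91, 33, 94, 16]
Insert 33: [8, 12, 33, 41, 91, 94, 16]
Insert 94: [8, 12, 33, 41, 91, 94, 16]
Insert 16: [8, 12, 16, 33, 41, 91, 94]

Sorted: [8, 12, 16, 33, 41, 91, 94]


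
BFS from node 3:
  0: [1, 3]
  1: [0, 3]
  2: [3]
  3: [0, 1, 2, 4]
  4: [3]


Visit 3, enqueue [0, 1, 2, 4]
Visit 0, enqueue []
Visit 1, enqueue []
Visit 2, enqueue []
Visit 4, enqueue []

BFS order: [3, 0, 1, 2, 4]


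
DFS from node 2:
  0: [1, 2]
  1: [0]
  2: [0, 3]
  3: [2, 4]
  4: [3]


Visit 2, push [3, 0]
Visit 0, push [1]
Visit 1, push []
Visit 3, push [4]
Visit 4, push []

DFS order: [2, 0, 1, 3, 4]


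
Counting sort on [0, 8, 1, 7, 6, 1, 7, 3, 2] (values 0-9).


Input: [0, 8, 1, 7, 6, 1, 7, 3, 2]
Counts: [1, 2, 1, 1, 0, 0, 1, 2, 1, 0]

Sorted: [0, 1, 1, 2, 3, 6, 7, 7, 8]


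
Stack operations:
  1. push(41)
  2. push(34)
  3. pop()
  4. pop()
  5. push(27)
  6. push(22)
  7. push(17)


push(41) -> [41]
push(34) -> [41, 34]
pop()->34, [41]
pop()->41, []
push(27) -> [27]
push(22) -> [27, 22]
push(17) -> [27, 22, 17]

Final stack: [27, 22, 17]


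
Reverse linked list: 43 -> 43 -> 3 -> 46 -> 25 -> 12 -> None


Step 1: curr=43, set curr.next=prev(None) | reversed so far: 43
Step 2: curr=43, set curr.next=prev(43) | reversed so far: 43 -> 43
Step 3: curr=3, set curr.next=prev(43) | reversed so far: 3 -> 43 -> 43
Step 4: curr=46, set curr.next=prev(3) | reversed so far: 46 -> 3 -> 43 -> 43
Step 5: curr=25, set curr.next=prev(46) | reversed so far: 25 -> 46 -> 3 -> 43 -> 43
Step 6: curr=12, set curr.next=prev(25) | reversed so far: 12 -> 25 -> 46 -> 3 -> 43 -> 43

12 -> 25 -> 46 -> 3 -> 43 -> 43 -> None


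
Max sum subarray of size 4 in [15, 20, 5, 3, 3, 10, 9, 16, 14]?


[0:4]: 43
[1:5]: 31
[2:6]: 21
[3:7]: 25
[4:8]: 38
[5:9]: 49

Max: 49 at [5:9]


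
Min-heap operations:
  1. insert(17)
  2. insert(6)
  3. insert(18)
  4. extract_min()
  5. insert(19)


insert(17) -> [17]
insert(6) -> [6, 17]
insert(18) -> [6, 17, 18]
extract_min()->6, [17, 18]
insert(19) -> [17, 18, 19]

Final heap: [17, 18, 19]


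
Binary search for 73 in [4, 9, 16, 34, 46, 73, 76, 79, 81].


Step 1: lo=0, hi=8, mid=4, val=46
Step 2: lo=5, hi=8, mid=6, val=76
Step 3: lo=5, hi=5, mid=5, val=73

Found at index 5


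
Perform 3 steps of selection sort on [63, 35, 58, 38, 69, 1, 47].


Initial: [63, 35, 58, 38, 69, 1, 47]
Step 1: min=1 at 5
  Swap: [1, 35, 58, 38, 69, 63, 47]
Step 2: min=35 at 1
  Swap: [1, 35, 58, 38, 69, 63, 47]
Step 3: min=38 at 3
  Swap: [1, 35, 38, 58, 69, 63, 47]

After 3 steps: [1, 35, 38, 58, 69, 63, 47]


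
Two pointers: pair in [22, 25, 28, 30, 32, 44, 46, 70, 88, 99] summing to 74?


lo=0(22)+hi=9(99)=121
lo=0(22)+hi=8(88)=110
lo=0(22)+hi=7(70)=92
lo=0(22)+hi=6(46)=68
lo=1(25)+hi=6(46)=71
lo=2(28)+hi=6(46)=74

Yes: 28+46=74


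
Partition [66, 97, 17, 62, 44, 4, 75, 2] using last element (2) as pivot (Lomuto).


Pivot: 2
Place pivot at 0: [2, 97, 17, 62, 44, 4, 75, 66]

Partitioned: [2, 97, 17, 62, 44, 4, 75, 66]


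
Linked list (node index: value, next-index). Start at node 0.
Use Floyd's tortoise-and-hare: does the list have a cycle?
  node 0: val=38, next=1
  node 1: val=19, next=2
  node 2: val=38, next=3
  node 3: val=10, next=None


Floyd's tortoise (slow, +1) and hare (fast, +2):
  init: slow=0, fast=0
  step 1: slow=1, fast=2
  step 2: fast 2->3->None, no cycle

Cycle: no


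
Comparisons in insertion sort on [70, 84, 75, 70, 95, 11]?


Algorithm: insertion sort
Input: [70, 84, 75, 70, 95, 11]
Sorted: [11, 70, 70, 75, 84, 95]

12


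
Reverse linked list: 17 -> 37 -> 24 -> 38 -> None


Step 1: curr=17, set curr.next=prev(None) | reversed so far: 17
Step 2: curr=37, set curr.next=prev(17) | reversed so far: 37 -> 17
Step 3: curr=24, set curr.next=prev(37) | reversed so far: 24 -> 37 -> 17
Step 4: curr=38, set curr.next=prev(24) | reversed so far: 38 -> 24 -> 37 -> 17

38 -> 24 -> 37 -> 17 -> None


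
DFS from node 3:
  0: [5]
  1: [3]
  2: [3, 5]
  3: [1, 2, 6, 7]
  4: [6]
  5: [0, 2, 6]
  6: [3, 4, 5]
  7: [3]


Visit 3, push [7, 6, 2, 1]
Visit 1, push []
Visit 2, push [5]
Visit 5, push [6, 0]
Visit 0, push []
Visit 6, push [4]
Visit 4, push []
Visit 7, push []

DFS order: [3, 1, 2, 5, 0, 6, 4, 7]


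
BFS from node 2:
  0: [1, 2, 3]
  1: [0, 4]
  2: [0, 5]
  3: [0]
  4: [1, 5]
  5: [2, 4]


Visit 2, enqueue [0, 5]
Visit 0, enqueue [1, 3]
Visit 5, enqueue [4]
Visit 1, enqueue []
Visit 3, enqueue []
Visit 4, enqueue []

BFS order: [2, 0, 5, 1, 3, 4]


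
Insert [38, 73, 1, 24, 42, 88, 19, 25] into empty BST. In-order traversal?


Insert 38: root
Insert 73: R from 38
Insert 1: L from 38
Insert 24: L from 38 -> R from 1
Insert 42: R from 38 -> L from 73
Insert 88: R from 38 -> R from 73
Insert 19: L from 38 -> R from 1 -> L from 24
Insert 25: L from 38 -> R from 1 -> R from 24

In-order: [1, 19, 24, 25, 38, 42, 73, 88]


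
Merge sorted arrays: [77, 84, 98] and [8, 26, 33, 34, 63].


Take 8 from B
Take 26 from B
Take 33 from B
Take 34 from B
Take 63 from B

Merged: [8, 26, 33, 34, 63, 77, 84, 98]


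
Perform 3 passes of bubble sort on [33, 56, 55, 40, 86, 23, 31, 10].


Initial: [33, 56, 55, 40, 86, 23, 31, 10]
Pass 1: [33, 55, 40, 56, 23, 31, 10, 86] (5 swaps)
Pass 2: [33, 40, 55, 23, 31, 10, 56, 86] (4 swaps)
Pass 3: [33, 40, 23, 31, 10, 55, 56, 86] (3 swaps)

After 3 passes: [33, 40, 23, 31, 10, 55, 56, 86]


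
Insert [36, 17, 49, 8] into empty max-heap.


Insert 36: [36]
Insert 17: [36, 17]
Insert 49: [49, 17, 36]
Insert 8: [49, 17, 36, 8]

Final heap: [49, 17, 36, 8]


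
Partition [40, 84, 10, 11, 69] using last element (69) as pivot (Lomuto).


Pivot: 69
  40 <= 69: advance i (no swap)
  10 <= 69: swap -> [40, 10, 84, 11, 69]
  11 <= 69: swap -> [40, 10, 11, 84, 69]
Place pivot at 3: [40, 10, 11, 69, 84]

Partitioned: [40, 10, 11, 69, 84]


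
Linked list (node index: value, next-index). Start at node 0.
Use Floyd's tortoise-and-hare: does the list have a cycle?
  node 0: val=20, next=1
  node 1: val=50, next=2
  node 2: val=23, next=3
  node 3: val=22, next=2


Floyd's tortoise (slow, +1) and hare (fast, +2):
  init: slow=0, fast=0
  step 1: slow=1, fast=2
  step 2: slow=2, fast=2
  slow == fast at node 2: cycle detected

Cycle: yes


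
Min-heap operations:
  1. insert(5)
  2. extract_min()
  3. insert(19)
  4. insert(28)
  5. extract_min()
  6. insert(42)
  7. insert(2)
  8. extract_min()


insert(5) -> [5]
extract_min()->5, []
insert(19) -> [19]
insert(28) -> [19, 28]
extract_min()->19, [28]
insert(42) -> [28, 42]
insert(2) -> [2, 42, 28]
extract_min()->2, [28, 42]

Final heap: [28, 42]


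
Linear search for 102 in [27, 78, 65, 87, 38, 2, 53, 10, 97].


i=0: 27!=102
i=1: 78!=102
i=2: 65!=102
i=3: 87!=102
i=4: 38!=102
i=5: 2!=102
i=6: 53!=102
i=7: 10!=102
i=8: 97!=102

Not found, 9 comps


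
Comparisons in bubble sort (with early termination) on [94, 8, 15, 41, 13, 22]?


Algorithm: bubble sort (with early termination)
Input: [94, 8, 15, 41, 13, 22]
Sorted: [8, 13, 15, 22, 41, 94]

14


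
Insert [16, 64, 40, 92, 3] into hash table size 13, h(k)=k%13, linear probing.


Insert 16: h=3 -> slot 3
Insert 64: h=12 -> slot 12
Insert 40: h=1 -> slot 1
Insert 92: h=1, 1 probes -> slot 2
Insert 3: h=3, 1 probes -> slot 4

Table: [None, 40, 92, 16, 3, None, None, None, None, None, None, None, 64]


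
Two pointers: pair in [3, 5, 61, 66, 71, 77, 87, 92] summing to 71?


lo=0(3)+hi=7(92)=95
lo=0(3)+hi=6(87)=90
lo=0(3)+hi=5(77)=80
lo=0(3)+hi=4(71)=74
lo=0(3)+hi=3(66)=69
lo=1(5)+hi=3(66)=71

Yes: 5+66=71


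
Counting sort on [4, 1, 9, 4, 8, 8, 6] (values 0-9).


Input: [4, 1, 9, 4, 8, 8, 6]
Counts: [0, 1, 0, 0, 2, 0, 1, 0, 2, 1]

Sorted: [1, 4, 4, 6, 8, 8, 9]


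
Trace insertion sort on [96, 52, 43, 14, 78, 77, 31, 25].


Initial: [96, 52, 43, 14, 78, 77, 31, 25]
Insert 52: [52, 96, 43, 14, 78, 77, 31, 25]
Insert 43: [43, 52, 96, 14, 78, 77, 31, 25]
Insert 14: [14, 43, 52, 96, 78, 77, 31, 25]
Insert 78: [14, 43, 52, 78, 96, 77, 31, 25]
Insert 77: [14, 43, 52, 77, 78, 96, 31, 25]
Insert 31: [14, 31, 43, 52, 77, 78, 96, 25]
Insert 25: [14, 25, 31, 43, 52, 77, 78, 96]

Sorted: [14, 25, 31, 43, 52, 77, 78, 96]


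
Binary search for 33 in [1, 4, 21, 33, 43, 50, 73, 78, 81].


Step 1: lo=0, hi=8, mid=4, val=43
Step 2: lo=0, hi=3, mid=1, val=4
Step 3: lo=2, hi=3, mid=2, val=21
Step 4: lo=3, hi=3, mid=3, val=33

Found at index 3


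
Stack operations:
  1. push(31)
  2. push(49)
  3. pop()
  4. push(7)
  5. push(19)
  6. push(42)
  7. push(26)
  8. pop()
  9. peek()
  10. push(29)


push(31) -> [31]
push(49) -> [31, 49]
pop()->49, [31]
push(7) -> [31, 7]
push(19) -> [31, 7, 19]
push(42) -> [31, 7, 19, 42]
push(26) -> [31, 7, 19, 42, 26]
pop()->26, [31, 7, 19, 42]
peek()->42
push(29) -> [31, 7, 19, 42, 29]

Final stack: [31, 7, 19, 42, 29]


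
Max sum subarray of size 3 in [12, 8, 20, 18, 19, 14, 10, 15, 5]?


[0:3]: 40
[1:4]: 46
[2:5]: 57
[3:6]: 51
[4:7]: 43
[5:8]: 39
[6:9]: 30

Max: 57 at [2:5]


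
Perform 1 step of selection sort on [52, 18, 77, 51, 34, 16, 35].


Initial: [52, 18, 77, 51, 34, 16, 35]
Step 1: min=16 at 5
  Swap: [16, 18, 77, 51, 34, 52, 35]

After 1 step: [16, 18, 77, 51, 34, 52, 35]


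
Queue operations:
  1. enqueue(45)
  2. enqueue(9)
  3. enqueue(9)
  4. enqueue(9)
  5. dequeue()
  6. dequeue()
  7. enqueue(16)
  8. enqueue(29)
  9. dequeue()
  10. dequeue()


enqueue(45) -> [45]
enqueue(9) -> [45, 9]
enqueue(9) -> [45, 9, 9]
enqueue(9) -> [45, 9, 9, 9]
dequeue()->45, [9, 9, 9]
dequeue()->9, [9, 9]
enqueue(16) -> [9, 9, 16]
enqueue(29) -> [9, 9, 16, 29]
dequeue()->9, [9, 16, 29]
dequeue()->9, [16, 29]

Final queue: [16, 29]


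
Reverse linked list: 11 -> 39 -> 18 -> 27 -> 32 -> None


Step 1: curr=11, set curr.next=prev(None) | reversed so far: 11
Step 2: curr=39, set curr.next=prev(11) | reversed so far: 39 -> 11
Step 3: curr=18, set curr.next=prev(39) | reversed so far: 18 -> 39 -> 11
Step 4: curr=27, set curr.next=prev(18) | reversed so far: 27 -> 18 -> 39 -> 11
Step 5: curr=32, set curr.next=prev(27) | reversed so far: 32 -> 27 -> 18 -> 39 -> 11

32 -> 27 -> 18 -> 39 -> 11 -> None


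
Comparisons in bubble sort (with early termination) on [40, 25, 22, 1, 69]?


Algorithm: bubble sort (with early termination)
Input: [40, 25, 22, 1, 69]
Sorted: [1, 22, 25, 40, 69]

10


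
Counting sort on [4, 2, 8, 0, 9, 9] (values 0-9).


Input: [4, 2, 8, 0, 9, 9]
Counts: [1, 0, 1, 0, 1, 0, 0, 0, 1, 2]

Sorted: [0, 2, 4, 8, 9, 9]


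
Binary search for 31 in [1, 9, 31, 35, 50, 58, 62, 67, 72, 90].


Step 1: lo=0, hi=9, mid=4, val=50
Step 2: lo=0, hi=3, mid=1, val=9
Step 3: lo=2, hi=3, mid=2, val=31

Found at index 2


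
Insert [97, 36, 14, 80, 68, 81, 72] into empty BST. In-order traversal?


Insert 97: root
Insert 36: L from 97
Insert 14: L from 97 -> L from 36
Insert 80: L from 97 -> R from 36
Insert 68: L from 97 -> R from 36 -> L from 80
Insert 81: L from 97 -> R from 36 -> R from 80
Insert 72: L from 97 -> R from 36 -> L from 80 -> R from 68

In-order: [14, 36, 68, 72, 80, 81, 97]


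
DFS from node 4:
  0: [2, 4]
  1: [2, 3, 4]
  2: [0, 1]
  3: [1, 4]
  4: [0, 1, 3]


Visit 4, push [3, 1, 0]
Visit 0, push [2]
Visit 2, push [1]
Visit 1, push [3]
Visit 3, push []

DFS order: [4, 0, 2, 1, 3]


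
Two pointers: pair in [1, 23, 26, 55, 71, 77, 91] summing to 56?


lo=0(1)+hi=6(91)=92
lo=0(1)+hi=5(77)=78
lo=0(1)+hi=4(71)=72
lo=0(1)+hi=3(55)=56

Yes: 1+55=56


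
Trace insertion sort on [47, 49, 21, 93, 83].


Initial: [47, 49, 21, 93, 83]
Insert 49: [47, 49, 21, 93, 83]
Insert 21: [21, 47, 49, 93, 83]
Insert 93: [21, 47, 49, 93, 83]
Insert 83: [21, 47, 49, 83, 93]

Sorted: [21, 47, 49, 83, 93]


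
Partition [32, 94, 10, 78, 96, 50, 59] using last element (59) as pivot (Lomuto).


Pivot: 59
  32 <= 59: advance i (no swap)
  10 <= 59: swap -> [32, 10, 94, 78, 96, 50, 59]
  50 <= 59: swap -> [32, 10, 50, 78, 96, 94, 59]
Place pivot at 3: [32, 10, 50, 59, 96, 94, 78]

Partitioned: [32, 10, 50, 59, 96, 94, 78]


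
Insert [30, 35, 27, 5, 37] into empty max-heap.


Insert 30: [30]
Insert 35: [35, 30]
Insert 27: [35, 30, 27]
Insert 5: [35, 30, 27, 5]
Insert 37: [37, 35, 27, 5, 30]

Final heap: [37, 35, 27, 5, 30]


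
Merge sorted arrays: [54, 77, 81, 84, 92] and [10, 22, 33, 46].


Take 10 from B
Take 22 from B
Take 33 from B
Take 46 from B

Merged: [10, 22, 33, 46, 54, 77, 81, 84, 92]


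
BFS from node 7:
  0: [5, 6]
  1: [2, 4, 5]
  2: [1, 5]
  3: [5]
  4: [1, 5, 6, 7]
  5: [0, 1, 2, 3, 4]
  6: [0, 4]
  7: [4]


Visit 7, enqueue [4]
Visit 4, enqueue [1, 5, 6]
Visit 1, enqueue [2]
Visit 5, enqueue [0, 3]
Visit 6, enqueue []
Visit 2, enqueue []
Visit 0, enqueue []
Visit 3, enqueue []

BFS order: [7, 4, 1, 5, 6, 2, 0, 3]


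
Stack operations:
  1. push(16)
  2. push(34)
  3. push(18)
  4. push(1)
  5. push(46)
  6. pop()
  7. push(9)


push(16) -> [16]
push(34) -> [16, 34]
push(18) -> [16, 34, 18]
push(1) -> [16, 34, 18, 1]
push(46) -> [16, 34, 18, 1, 46]
pop()->46, [16, 34, 18, 1]
push(9) -> [16, 34, 18, 1, 9]

Final stack: [16, 34, 18, 1, 9]


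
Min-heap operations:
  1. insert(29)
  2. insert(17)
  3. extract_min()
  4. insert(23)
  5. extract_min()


insert(29) -> [29]
insert(17) -> [17, 29]
extract_min()->17, [29]
insert(23) -> [23, 29]
extract_min()->23, [29]

Final heap: [29]


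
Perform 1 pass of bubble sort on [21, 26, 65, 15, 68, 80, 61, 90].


Initial: [21, 26, 65, 15, 68, 80, 61, 90]
Pass 1: [21, 26, 15, 65, 68, 61, 80, 90] (2 swaps)

After 1 pass: [21, 26, 15, 65, 68, 61, 80, 90]


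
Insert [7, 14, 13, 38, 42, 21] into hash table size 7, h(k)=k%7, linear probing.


Insert 7: h=0 -> slot 0
Insert 14: h=0, 1 probes -> slot 1
Insert 13: h=6 -> slot 6
Insert 38: h=3 -> slot 3
Insert 42: h=0, 2 probes -> slot 2
Insert 21: h=0, 4 probes -> slot 4

Table: [7, 14, 42, 38, 21, None, 13]


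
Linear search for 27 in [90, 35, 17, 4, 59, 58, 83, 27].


i=0: 90!=27
i=1: 35!=27
i=2: 17!=27
i=3: 4!=27
i=4: 59!=27
i=5: 58!=27
i=6: 83!=27
i=7: 27==27 found!

Found at 7, 8 comps


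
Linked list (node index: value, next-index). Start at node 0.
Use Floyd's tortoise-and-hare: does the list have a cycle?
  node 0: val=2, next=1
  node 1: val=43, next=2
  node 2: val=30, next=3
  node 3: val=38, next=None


Floyd's tortoise (slow, +1) and hare (fast, +2):
  init: slow=0, fast=0
  step 1: slow=1, fast=2
  step 2: fast 2->3->None, no cycle

Cycle: no


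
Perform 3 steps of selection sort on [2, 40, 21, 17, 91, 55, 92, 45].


Initial: [2, 40, 21, 17, 91, 55, 92, 45]
Step 1: min=2 at 0
  Swap: [2, 40, 21, 17, 91, 55, 92, 45]
Step 2: min=17 at 3
  Swap: [2, 17, 21, 40, 91, 55, 92, 45]
Step 3: min=21 at 2
  Swap: [2, 17, 21, 40, 91, 55, 92, 45]

After 3 steps: [2, 17, 21, 40, 91, 55, 92, 45]


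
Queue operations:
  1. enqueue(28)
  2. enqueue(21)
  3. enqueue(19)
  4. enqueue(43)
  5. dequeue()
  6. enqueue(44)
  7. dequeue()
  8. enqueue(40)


enqueue(28) -> [28]
enqueue(21) -> [28, 21]
enqueue(19) -> [28, 21, 19]
enqueue(43) -> [28, 21, 19, 43]
dequeue()->28, [21, 19, 43]
enqueue(44) -> [21, 19, 43, 44]
dequeue()->21, [19, 43, 44]
enqueue(40) -> [19, 43, 44, 40]

Final queue: [19, 43, 44, 40]


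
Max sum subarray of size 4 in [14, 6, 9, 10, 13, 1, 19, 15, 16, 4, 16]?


[0:4]: 39
[1:5]: 38
[2:6]: 33
[3:7]: 43
[4:8]: 48
[5:9]: 51
[6:10]: 54
[7:11]: 51

Max: 54 at [6:10]


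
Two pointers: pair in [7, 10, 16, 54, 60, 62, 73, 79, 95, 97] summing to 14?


lo=0(7)+hi=9(97)=104
lo=0(7)+hi=8(95)=102
lo=0(7)+hi=7(79)=86
lo=0(7)+hi=6(73)=80
lo=0(7)+hi=5(62)=69
lo=0(7)+hi=4(60)=67
lo=0(7)+hi=3(54)=61
lo=0(7)+hi=2(16)=23
lo=0(7)+hi=1(10)=17

No pair found


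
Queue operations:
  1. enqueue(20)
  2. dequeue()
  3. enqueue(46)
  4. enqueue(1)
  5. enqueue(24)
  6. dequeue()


enqueue(20) -> [20]
dequeue()->20, []
enqueue(46) -> [46]
enqueue(1) -> [46, 1]
enqueue(24) -> [46, 1, 24]
dequeue()->46, [1, 24]

Final queue: [1, 24]


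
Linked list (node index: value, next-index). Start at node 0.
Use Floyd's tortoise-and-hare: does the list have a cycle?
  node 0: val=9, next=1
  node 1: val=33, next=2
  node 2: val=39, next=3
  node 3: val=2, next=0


Floyd's tortoise (slow, +1) and hare (fast, +2):
  init: slow=0, fast=0
  step 1: slow=1, fast=2
  step 2: slow=2, fast=0
  step 3: slow=3, fast=2
  step 4: slow=0, fast=0
  slow == fast at node 0: cycle detected

Cycle: yes


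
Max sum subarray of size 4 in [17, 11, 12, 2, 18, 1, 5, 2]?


[0:4]: 42
[1:5]: 43
[2:6]: 33
[3:7]: 26
[4:8]: 26

Max: 43 at [1:5]


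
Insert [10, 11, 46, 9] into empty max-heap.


Insert 10: [10]
Insert 11: [11, 10]
Insert 46: [46, 10, 11]
Insert 9: [46, 10, 11, 9]

Final heap: [46, 10, 11, 9]


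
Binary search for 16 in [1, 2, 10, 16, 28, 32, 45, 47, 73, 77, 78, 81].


Step 1: lo=0, hi=11, mid=5, val=32
Step 2: lo=0, hi=4, mid=2, val=10
Step 3: lo=3, hi=4, mid=3, val=16

Found at index 3


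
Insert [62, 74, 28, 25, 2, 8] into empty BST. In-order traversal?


Insert 62: root
Insert 74: R from 62
Insert 28: L from 62
Insert 25: L from 62 -> L from 28
Insert 2: L from 62 -> L from 28 -> L from 25
Insert 8: L from 62 -> L from 28 -> L from 25 -> R from 2

In-order: [2, 8, 25, 28, 62, 74]


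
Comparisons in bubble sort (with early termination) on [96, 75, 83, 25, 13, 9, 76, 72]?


Algorithm: bubble sort (with early termination)
Input: [96, 75, 83, 25, 13, 9, 76, 72]
Sorted: [9, 13, 25, 72, 75, 76, 83, 96]

27


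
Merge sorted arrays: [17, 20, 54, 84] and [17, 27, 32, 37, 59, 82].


Take 17 from A
Take 17 from B
Take 20 from A
Take 27 from B
Take 32 from B
Take 37 from B
Take 54 from A
Take 59 from B
Take 82 from B

Merged: [17, 17, 20, 27, 32, 37, 54, 59, 82, 84]


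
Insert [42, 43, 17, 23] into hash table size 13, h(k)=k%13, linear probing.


Insert 42: h=3 -> slot 3
Insert 43: h=4 -> slot 4
Insert 17: h=4, 1 probes -> slot 5
Insert 23: h=10 -> slot 10

Table: [None, None, None, 42, 43, 17, None, None, None, None, 23, None, None]


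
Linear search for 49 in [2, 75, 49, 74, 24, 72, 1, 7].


i=0: 2!=49
i=1: 75!=49
i=2: 49==49 found!

Found at 2, 3 comps


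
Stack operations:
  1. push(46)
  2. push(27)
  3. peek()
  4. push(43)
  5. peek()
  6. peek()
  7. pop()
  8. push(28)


push(46) -> [46]
push(27) -> [46, 27]
peek()->27
push(43) -> [46, 27, 43]
peek()->43
peek()->43
pop()->43, [46, 27]
push(28) -> [46, 27, 28]

Final stack: [46, 27, 28]


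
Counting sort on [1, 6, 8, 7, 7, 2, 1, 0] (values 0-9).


Input: [1, 6, 8, 7, 7, 2, 1, 0]
Counts: [1, 2, 1, 0, 0, 0, 1, 2, 1, 0]

Sorted: [0, 1, 1, 2, 6, 7, 7, 8]


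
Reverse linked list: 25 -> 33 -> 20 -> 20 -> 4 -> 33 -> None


Step 1: curr=25, set curr.next=prev(None) | reversed so far: 25
Step 2: curr=33, set curr.next=prev(25) | reversed so far: 33 -> 25
Step 3: curr=20, set curr.next=prev(33) | reversed so far: 20 -> 33 -> 25
Step 4: curr=20, set curr.next=prev(20) | reversed so far: 20 -> 20 -> 33 -> 25
Step 5: curr=4, set curr.next=prev(20) | reversed so far: 4 -> 20 -> 20 -> 33 -> 25
Step 6: curr=33, set curr.next=prev(4) | reversed so far: 33 -> 4 -> 20 -> 20 -> 33 -> 25

33 -> 4 -> 20 -> 20 -> 33 -> 25 -> None


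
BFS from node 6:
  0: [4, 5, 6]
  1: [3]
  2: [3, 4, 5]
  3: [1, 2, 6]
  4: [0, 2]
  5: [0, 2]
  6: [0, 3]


Visit 6, enqueue [0, 3]
Visit 0, enqueue [4, 5]
Visit 3, enqueue [1, 2]
Visit 4, enqueue []
Visit 5, enqueue []
Visit 1, enqueue []
Visit 2, enqueue []

BFS order: [6, 0, 3, 4, 5, 1, 2]


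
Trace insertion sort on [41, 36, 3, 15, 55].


Initial: [41, 36, 3, 15, 55]
Insert 36: [36, 41, 3, 15, 55]
Insert 3: [3, 36, 41, 15, 55]
Insert 15: [3, 15, 36, 41, 55]
Insert 55: [3, 15, 36, 41, 55]

Sorted: [3, 15, 36, 41, 55]


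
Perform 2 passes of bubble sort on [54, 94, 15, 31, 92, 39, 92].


Initial: [54, 94, 15, 31, 92, 39, 92]
Pass 1: [54, 15, 31, 92, 39, 92, 94] (5 swaps)
Pass 2: [15, 31, 54, 39, 92, 92, 94] (3 swaps)

After 2 passes: [15, 31, 54, 39, 92, 92, 94]


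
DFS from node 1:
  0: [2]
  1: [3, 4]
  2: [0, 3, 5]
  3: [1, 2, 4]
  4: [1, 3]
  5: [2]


Visit 1, push [4, 3]
Visit 3, push [4, 2]
Visit 2, push [5, 0]
Visit 0, push []
Visit 5, push []
Visit 4, push []

DFS order: [1, 3, 2, 0, 5, 4]


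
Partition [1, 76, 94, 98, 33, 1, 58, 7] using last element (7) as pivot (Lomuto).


Pivot: 7
  1 <= 7: advance i (no swap)
  1 <= 7: swap -> [1, 1, 94, 98, 33, 76, 58, 7]
Place pivot at 2: [1, 1, 7, 98, 33, 76, 58, 94]

Partitioned: [1, 1, 7, 98, 33, 76, 58, 94]


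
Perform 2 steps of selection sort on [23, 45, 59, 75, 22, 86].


Initial: [23, 45, 59, 75, 22, 86]
Step 1: min=22 at 4
  Swap: [22, 45, 59, 75, 23, 86]
Step 2: min=23 at 4
  Swap: [22, 23, 59, 75, 45, 86]

After 2 steps: [22, 23, 59, 75, 45, 86]


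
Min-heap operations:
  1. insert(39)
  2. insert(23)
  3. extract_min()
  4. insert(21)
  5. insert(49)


insert(39) -> [39]
insert(23) -> [23, 39]
extract_min()->23, [39]
insert(21) -> [21, 39]
insert(49) -> [21, 39, 49]

Final heap: [21, 39, 49]


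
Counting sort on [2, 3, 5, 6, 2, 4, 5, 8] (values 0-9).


Input: [2, 3, 5, 6, 2, 4, 5, 8]
Counts: [0, 0, 2, 1, 1, 2, 1, 0, 1, 0]

Sorted: [2, 2, 3, 4, 5, 5, 6, 8]


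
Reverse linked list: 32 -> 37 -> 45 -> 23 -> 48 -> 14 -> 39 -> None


Step 1: curr=32, set curr.next=prev(None) | reversed so far: 32
Step 2: curr=37, set curr.next=prev(32) | reversed so far: 37 -> 32
Step 3: curr=45, set curr.next=prev(37) | reversed so far: 45 -> 37 -> 32
Step 4: curr=23, set curr.next=prev(45) | reversed so far: 23 -> 45 -> 37 -> 32
Step 5: curr=48, set curr.next=prev(23) | reversed so far: 48 -> 23 -> 45 -> 37 -> 32
Step 6: curr=14, set curr.next=prev(48) | reversed so far: 14 -> 48 -> 23 -> 45 -> 37 -> 32
Step 7: curr=39, set curr.next=prev(14) | reversed so far: 39 -> 14 -> 48 -> 23 -> 45 -> 37 -> 32

39 -> 14 -> 48 -> 23 -> 45 -> 37 -> 32 -> None


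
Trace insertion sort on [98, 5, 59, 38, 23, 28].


Initial: [98, 5, 59, 38, 23, 28]
Insert 5: [5, 98, 59, 38, 23, 28]
Insert 59: [5, 59, 98, 38, 23, 28]
Insert 38: [5, 38, 59, 98, 23, 28]
Insert 23: [5, 23, 38, 59, 98, 28]
Insert 28: [5, 23, 28, 38, 59, 98]

Sorted: [5, 23, 28, 38, 59, 98]


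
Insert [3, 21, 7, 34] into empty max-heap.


Insert 3: [3]
Insert 21: [21, 3]
Insert 7: [21, 3, 7]
Insert 34: [34, 21, 7, 3]

Final heap: [34, 21, 7, 3]


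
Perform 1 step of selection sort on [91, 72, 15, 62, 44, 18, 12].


Initial: [91, 72, 15, 62, 44, 18, 12]
Step 1: min=12 at 6
  Swap: [12, 72, 15, 62, 44, 18, 91]

After 1 step: [12, 72, 15, 62, 44, 18, 91]


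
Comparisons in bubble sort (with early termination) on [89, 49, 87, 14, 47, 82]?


Algorithm: bubble sort (with early termination)
Input: [89, 49, 87, 14, 47, 82]
Sorted: [14, 47, 49, 82, 87, 89]

14


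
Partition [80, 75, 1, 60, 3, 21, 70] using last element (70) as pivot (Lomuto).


Pivot: 70
  1 <= 70: swap -> [1, 75, 80, 60, 3, 21, 70]
  60 <= 70: swap -> [1, 60, 80, 75, 3, 21, 70]
  3 <= 70: swap -> [1, 60, 3, 75, 80, 21, 70]
  21 <= 70: swap -> [1, 60, 3, 21, 80, 75, 70]
Place pivot at 4: [1, 60, 3, 21, 70, 75, 80]

Partitioned: [1, 60, 3, 21, 70, 75, 80]


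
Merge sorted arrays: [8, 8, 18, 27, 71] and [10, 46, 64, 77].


Take 8 from A
Take 8 from A
Take 10 from B
Take 18 from A
Take 27 from A
Take 46 from B
Take 64 from B
Take 71 from A

Merged: [8, 8, 10, 18, 27, 46, 64, 71, 77]


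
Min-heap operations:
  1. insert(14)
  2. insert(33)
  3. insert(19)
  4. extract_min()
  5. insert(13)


insert(14) -> [14]
insert(33) -> [14, 33]
insert(19) -> [14, 33, 19]
extract_min()->14, [19, 33]
insert(13) -> [13, 33, 19]

Final heap: [13, 33, 19]


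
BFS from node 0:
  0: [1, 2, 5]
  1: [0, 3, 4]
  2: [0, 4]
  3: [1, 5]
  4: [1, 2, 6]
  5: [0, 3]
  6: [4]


Visit 0, enqueue [1, 2, 5]
Visit 1, enqueue [3, 4]
Visit 2, enqueue []
Visit 5, enqueue []
Visit 3, enqueue []
Visit 4, enqueue [6]
Visit 6, enqueue []

BFS order: [0, 1, 2, 5, 3, 4, 6]


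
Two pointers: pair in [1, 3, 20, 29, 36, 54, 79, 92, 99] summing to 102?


lo=0(1)+hi=8(99)=100
lo=1(3)+hi=8(99)=102

Yes: 3+99=102


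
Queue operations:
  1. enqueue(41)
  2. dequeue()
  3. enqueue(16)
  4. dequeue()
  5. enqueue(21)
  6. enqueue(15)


enqueue(41) -> [41]
dequeue()->41, []
enqueue(16) -> [16]
dequeue()->16, []
enqueue(21) -> [21]
enqueue(15) -> [21, 15]

Final queue: [21, 15]


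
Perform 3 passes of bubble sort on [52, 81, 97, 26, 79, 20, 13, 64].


Initial: [52, 81, 97, 26, 79, 20, 13, 64]
Pass 1: [52, 81, 26, 79, 20, 13, 64, 97] (5 swaps)
Pass 2: [52, 26, 79, 20, 13, 64, 81, 97] (5 swaps)
Pass 3: [26, 52, 20, 13, 64, 79, 81, 97] (4 swaps)

After 3 passes: [26, 52, 20, 13, 64, 79, 81, 97]


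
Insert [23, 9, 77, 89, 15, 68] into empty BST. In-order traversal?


Insert 23: root
Insert 9: L from 23
Insert 77: R from 23
Insert 89: R from 23 -> R from 77
Insert 15: L from 23 -> R from 9
Insert 68: R from 23 -> L from 77

In-order: [9, 15, 23, 68, 77, 89]


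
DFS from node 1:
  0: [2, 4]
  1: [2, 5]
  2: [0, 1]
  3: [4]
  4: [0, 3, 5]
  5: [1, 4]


Visit 1, push [5, 2]
Visit 2, push [0]
Visit 0, push [4]
Visit 4, push [5, 3]
Visit 3, push []
Visit 5, push []

DFS order: [1, 2, 0, 4, 3, 5]


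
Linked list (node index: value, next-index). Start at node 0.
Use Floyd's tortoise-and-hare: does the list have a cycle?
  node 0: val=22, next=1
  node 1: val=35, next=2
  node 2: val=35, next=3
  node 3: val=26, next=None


Floyd's tortoise (slow, +1) and hare (fast, +2):
  init: slow=0, fast=0
  step 1: slow=1, fast=2
  step 2: fast 2->3->None, no cycle

Cycle: no


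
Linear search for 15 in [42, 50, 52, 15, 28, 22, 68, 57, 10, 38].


i=0: 42!=15
i=1: 50!=15
i=2: 52!=15
i=3: 15==15 found!

Found at 3, 4 comps


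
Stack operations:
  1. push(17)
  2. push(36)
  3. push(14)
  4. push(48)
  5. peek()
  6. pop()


push(17) -> [17]
push(36) -> [17, 36]
push(14) -> [17, 36, 14]
push(48) -> [17, 36, 14, 48]
peek()->48
pop()->48, [17, 36, 14]

Final stack: [17, 36, 14]


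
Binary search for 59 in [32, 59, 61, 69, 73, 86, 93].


Step 1: lo=0, hi=6, mid=3, val=69
Step 2: lo=0, hi=2, mid=1, val=59

Found at index 1


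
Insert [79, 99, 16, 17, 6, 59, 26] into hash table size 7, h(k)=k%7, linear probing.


Insert 79: h=2 -> slot 2
Insert 99: h=1 -> slot 1
Insert 16: h=2, 1 probes -> slot 3
Insert 17: h=3, 1 probes -> slot 4
Insert 6: h=6 -> slot 6
Insert 59: h=3, 2 probes -> slot 5
Insert 26: h=5, 2 probes -> slot 0

Table: [26, 99, 79, 16, 17, 59, 6]


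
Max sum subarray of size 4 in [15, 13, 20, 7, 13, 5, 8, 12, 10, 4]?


[0:4]: 55
[1:5]: 53
[2:6]: 45
[3:7]: 33
[4:8]: 38
[5:9]: 35
[6:10]: 34

Max: 55 at [0:4]


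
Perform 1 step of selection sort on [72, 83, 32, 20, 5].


Initial: [72, 83, 32, 20, 5]
Step 1: min=5 at 4
  Swap: [5, 83, 32, 20, 72]

After 1 step: [5, 83, 32, 20, 72]


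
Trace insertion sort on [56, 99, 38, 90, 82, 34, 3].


Initial: [56, 99, 38, 90, 82, 34, 3]
Insert 99: [56, 99, 38, 90, 82, 34, 3]
Insert 38: [38, 56, 99, 90, 82, 34, 3]
Insert 90: [38, 56, 90, 99, 82, 34, 3]
Insert 82: [38, 56, 82, 90, 99, 34, 3]
Insert 34: [34, 38, 56, 82, 90, 99, 3]
Insert 3: [3, 34, 38, 56, 82, 90, 99]

Sorted: [3, 34, 38, 56, 82, 90, 99]


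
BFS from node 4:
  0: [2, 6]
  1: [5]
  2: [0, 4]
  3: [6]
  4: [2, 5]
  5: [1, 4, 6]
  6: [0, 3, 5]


Visit 4, enqueue [2, 5]
Visit 2, enqueue [0]
Visit 5, enqueue [1, 6]
Visit 0, enqueue []
Visit 1, enqueue []
Visit 6, enqueue [3]
Visit 3, enqueue []

BFS order: [4, 2, 5, 0, 1, 6, 3]


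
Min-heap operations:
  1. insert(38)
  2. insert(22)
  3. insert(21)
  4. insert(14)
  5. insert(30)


insert(38) -> [38]
insert(22) -> [22, 38]
insert(21) -> [21, 38, 22]
insert(14) -> [14, 21, 22, 38]
insert(30) -> [14, 21, 22, 38, 30]

Final heap: [14, 21, 22, 38, 30]


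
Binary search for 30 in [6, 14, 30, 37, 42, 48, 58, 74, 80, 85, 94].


Step 1: lo=0, hi=10, mid=5, val=48
Step 2: lo=0, hi=4, mid=2, val=30

Found at index 2


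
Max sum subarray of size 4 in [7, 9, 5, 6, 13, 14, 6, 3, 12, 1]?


[0:4]: 27
[1:5]: 33
[2:6]: 38
[3:7]: 39
[4:8]: 36
[5:9]: 35
[6:10]: 22

Max: 39 at [3:7]


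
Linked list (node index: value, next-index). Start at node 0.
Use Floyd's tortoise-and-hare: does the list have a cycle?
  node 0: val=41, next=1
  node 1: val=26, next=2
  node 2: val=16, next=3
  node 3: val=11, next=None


Floyd's tortoise (slow, +1) and hare (fast, +2):
  init: slow=0, fast=0
  step 1: slow=1, fast=2
  step 2: fast 2->3->None, no cycle

Cycle: no


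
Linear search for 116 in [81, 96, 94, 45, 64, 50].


i=0: 81!=116
i=1: 96!=116
i=2: 94!=116
i=3: 45!=116
i=4: 64!=116
i=5: 50!=116

Not found, 6 comps


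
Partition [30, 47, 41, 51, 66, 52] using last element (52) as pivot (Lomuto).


Pivot: 52
  30 <= 52: advance i (no swap)
  47 <= 52: advance i (no swap)
  41 <= 52: advance i (no swap)
  51 <= 52: advance i (no swap)
Place pivot at 4: [30, 47, 41, 51, 52, 66]

Partitioned: [30, 47, 41, 51, 52, 66]


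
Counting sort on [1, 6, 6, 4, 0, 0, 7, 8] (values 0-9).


Input: [1, 6, 6, 4, 0, 0, 7, 8]
Counts: [2, 1, 0, 0, 1, 0, 2, 1, 1, 0]

Sorted: [0, 0, 1, 4, 6, 6, 7, 8]


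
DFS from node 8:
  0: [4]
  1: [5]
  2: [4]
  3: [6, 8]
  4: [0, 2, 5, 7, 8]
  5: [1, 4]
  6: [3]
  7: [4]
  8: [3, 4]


Visit 8, push [4, 3]
Visit 3, push [6]
Visit 6, push []
Visit 4, push [7, 5, 2, 0]
Visit 0, push []
Visit 2, push []
Visit 5, push [1]
Visit 1, push []
Visit 7, push []

DFS order: [8, 3, 6, 4, 0, 2, 5, 1, 7]


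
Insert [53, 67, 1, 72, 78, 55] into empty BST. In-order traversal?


Insert 53: root
Insert 67: R from 53
Insert 1: L from 53
Insert 72: R from 53 -> R from 67
Insert 78: R from 53 -> R from 67 -> R from 72
Insert 55: R from 53 -> L from 67

In-order: [1, 53, 55, 67, 72, 78]


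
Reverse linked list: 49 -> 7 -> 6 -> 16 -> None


Step 1: curr=49, set curr.next=prev(None) | reversed so far: 49
Step 2: curr=7, set curr.next=prev(49) | reversed so far: 7 -> 49
Step 3: curr=6, set curr.next=prev(7) | reversed so far: 6 -> 7 -> 49
Step 4: curr=16, set curr.next=prev(6) | reversed so far: 16 -> 6 -> 7 -> 49

16 -> 6 -> 7 -> 49 -> None


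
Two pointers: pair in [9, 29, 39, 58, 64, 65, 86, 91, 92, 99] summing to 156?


lo=0(9)+hi=9(99)=108
lo=1(29)+hi=9(99)=128
lo=2(39)+hi=9(99)=138
lo=3(58)+hi=9(99)=157
lo=3(58)+hi=8(92)=150
lo=4(64)+hi=8(92)=156

Yes: 64+92=156


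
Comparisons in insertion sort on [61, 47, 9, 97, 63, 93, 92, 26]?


Algorithm: insertion sort
Input: [61, 47, 9, 97, 63, 93, 92, 26]
Sorted: [9, 26, 47, 61, 63, 92, 93, 97]

18


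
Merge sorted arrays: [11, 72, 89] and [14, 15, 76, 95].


Take 11 from A
Take 14 from B
Take 15 from B
Take 72 from A
Take 76 from B
Take 89 from A

Merged: [11, 14, 15, 72, 76, 89, 95]


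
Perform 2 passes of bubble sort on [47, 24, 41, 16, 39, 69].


Initial: [47, 24, 41, 16, 39, 69]
Pass 1: [24, 41, 16, 39, 47, 69] (4 swaps)
Pass 2: [24, 16, 39, 41, 47, 69] (2 swaps)

After 2 passes: [24, 16, 39, 41, 47, 69]


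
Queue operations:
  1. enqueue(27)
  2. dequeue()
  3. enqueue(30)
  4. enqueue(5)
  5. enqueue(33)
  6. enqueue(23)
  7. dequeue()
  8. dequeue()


enqueue(27) -> [27]
dequeue()->27, []
enqueue(30) -> [30]
enqueue(5) -> [30, 5]
enqueue(33) -> [30, 5, 33]
enqueue(23) -> [30, 5, 33, 23]
dequeue()->30, [5, 33, 23]
dequeue()->5, [33, 23]

Final queue: [33, 23]


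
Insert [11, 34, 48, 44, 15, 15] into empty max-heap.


Insert 11: [11]
Insert 34: [34, 11]
Insert 48: [48, 11, 34]
Insert 44: [48, 44, 34, 11]
Insert 15: [48, 44, 34, 11, 15]
Insert 15: [48, 44, 34, 11, 15, 15]

Final heap: [48, 44, 34, 11, 15, 15]


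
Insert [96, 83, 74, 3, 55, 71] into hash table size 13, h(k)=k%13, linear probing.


Insert 96: h=5 -> slot 5
Insert 83: h=5, 1 probes -> slot 6
Insert 74: h=9 -> slot 9
Insert 3: h=3 -> slot 3
Insert 55: h=3, 1 probes -> slot 4
Insert 71: h=6, 1 probes -> slot 7

Table: [None, None, None, 3, 55, 96, 83, 71, None, 74, None, None, None]


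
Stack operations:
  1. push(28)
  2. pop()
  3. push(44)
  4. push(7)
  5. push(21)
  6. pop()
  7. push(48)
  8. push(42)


push(28) -> [28]
pop()->28, []
push(44) -> [44]
push(7) -> [44, 7]
push(21) -> [44, 7, 21]
pop()->21, [44, 7]
push(48) -> [44, 7, 48]
push(42) -> [44, 7, 48, 42]

Final stack: [44, 7, 48, 42]


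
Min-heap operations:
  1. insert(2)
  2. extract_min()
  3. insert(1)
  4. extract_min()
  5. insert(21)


insert(2) -> [2]
extract_min()->2, []
insert(1) -> [1]
extract_min()->1, []
insert(21) -> [21]

Final heap: [21]


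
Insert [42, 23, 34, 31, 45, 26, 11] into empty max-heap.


Insert 42: [42]
Insert 23: [42, 23]
Insert 34: [42, 23, 34]
Insert 31: [42, 31, 34, 23]
Insert 45: [45, 42, 34, 23, 31]
Insert 26: [45, 42, 34, 23, 31, 26]
Insert 11: [45, 42, 34, 23, 31, 26, 11]

Final heap: [45, 42, 34, 23, 31, 26, 11]


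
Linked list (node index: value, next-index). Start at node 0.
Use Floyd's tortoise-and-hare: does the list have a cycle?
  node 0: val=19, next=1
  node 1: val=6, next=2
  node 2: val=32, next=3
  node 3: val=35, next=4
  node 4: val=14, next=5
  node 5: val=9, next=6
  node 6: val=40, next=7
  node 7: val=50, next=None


Floyd's tortoise (slow, +1) and hare (fast, +2):
  init: slow=0, fast=0
  step 1: slow=1, fast=2
  step 2: slow=2, fast=4
  step 3: slow=3, fast=6
  step 4: fast 6->7->None, no cycle

Cycle: no


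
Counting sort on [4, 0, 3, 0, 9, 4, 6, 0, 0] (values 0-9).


Input: [4, 0, 3, 0, 9, 4, 6, 0, 0]
Counts: [4, 0, 0, 1, 2, 0, 1, 0, 0, 1]

Sorted: [0, 0, 0, 0, 3, 4, 4, 6, 9]


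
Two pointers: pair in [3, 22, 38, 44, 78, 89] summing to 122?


lo=0(3)+hi=5(89)=92
lo=1(22)+hi=5(89)=111
lo=2(38)+hi=5(89)=127
lo=2(38)+hi=4(78)=116
lo=3(44)+hi=4(78)=122

Yes: 44+78=122


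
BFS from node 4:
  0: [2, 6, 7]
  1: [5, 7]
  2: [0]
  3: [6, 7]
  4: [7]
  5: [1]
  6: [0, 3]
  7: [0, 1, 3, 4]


Visit 4, enqueue [7]
Visit 7, enqueue [0, 1, 3]
Visit 0, enqueue [2, 6]
Visit 1, enqueue [5]
Visit 3, enqueue []
Visit 2, enqueue []
Visit 6, enqueue []
Visit 5, enqueue []

BFS order: [4, 7, 0, 1, 3, 2, 6, 5]


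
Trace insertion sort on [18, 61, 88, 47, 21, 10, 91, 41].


Initial: [18, 61, 88, 47, 21, 10, 91, 41]
Insert 61: [18, 61, 88, 47, 21, 10, 91, 41]
Insert 88: [18, 61, 88, 47, 21, 10, 91, 41]
Insert 47: [18, 47, 61, 88, 21, 10, 91, 41]
Insert 21: [18, 21, 47, 61, 88, 10, 91, 41]
Insert 10: [10, 18, 21, 47, 61, 88, 91, 41]
Insert 91: [10, 18, 21, 47, 61, 88, 91, 41]
Insert 41: [10, 18, 21, 41, 47, 61, 88, 91]

Sorted: [10, 18, 21, 41, 47, 61, 88, 91]


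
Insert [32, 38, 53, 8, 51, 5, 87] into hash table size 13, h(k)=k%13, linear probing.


Insert 32: h=6 -> slot 6
Insert 38: h=12 -> slot 12
Insert 53: h=1 -> slot 1
Insert 8: h=8 -> slot 8
Insert 51: h=12, 1 probes -> slot 0
Insert 5: h=5 -> slot 5
Insert 87: h=9 -> slot 9

Table: [51, 53, None, None, None, 5, 32, None, 8, 87, None, None, 38]


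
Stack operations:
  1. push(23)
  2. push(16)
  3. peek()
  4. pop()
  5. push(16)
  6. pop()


push(23) -> [23]
push(16) -> [23, 16]
peek()->16
pop()->16, [23]
push(16) -> [23, 16]
pop()->16, [23]

Final stack: [23]


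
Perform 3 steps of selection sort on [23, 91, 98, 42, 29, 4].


Initial: [23, 91, 98, 42, 29, 4]
Step 1: min=4 at 5
  Swap: [4, 91, 98, 42, 29, 23]
Step 2: min=23 at 5
  Swap: [4, 23, 98, 42, 29, 91]
Step 3: min=29 at 4
  Swap: [4, 23, 29, 42, 98, 91]

After 3 steps: [4, 23, 29, 42, 98, 91]


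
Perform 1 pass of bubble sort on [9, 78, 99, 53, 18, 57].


Initial: [9, 78, 99, 53, 18, 57]
Pass 1: [9, 78, 53, 18, 57, 99] (3 swaps)

After 1 pass: [9, 78, 53, 18, 57, 99]


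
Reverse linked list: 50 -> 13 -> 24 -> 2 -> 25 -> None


Step 1: curr=50, set curr.next=prev(None) | reversed so far: 50
Step 2: curr=13, set curr.next=prev(50) | reversed so far: 13 -> 50
Step 3: curr=24, set curr.next=prev(13) | reversed so far: 24 -> 13 -> 50
Step 4: curr=2, set curr.next=prev(24) | reversed so far: 2 -> 24 -> 13 -> 50
Step 5: curr=25, set curr.next=prev(2) | reversed so far: 25 -> 2 -> 24 -> 13 -> 50

25 -> 2 -> 24 -> 13 -> 50 -> None


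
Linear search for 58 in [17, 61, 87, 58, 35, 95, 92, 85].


i=0: 17!=58
i=1: 61!=58
i=2: 87!=58
i=3: 58==58 found!

Found at 3, 4 comps


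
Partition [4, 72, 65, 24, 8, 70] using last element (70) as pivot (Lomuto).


Pivot: 70
  4 <= 70: advance i (no swap)
  65 <= 70: swap -> [4, 65, 72, 24, 8, 70]
  24 <= 70: swap -> [4, 65, 24, 72, 8, 70]
  8 <= 70: swap -> [4, 65, 24, 8, 72, 70]
Place pivot at 4: [4, 65, 24, 8, 70, 72]

Partitioned: [4, 65, 24, 8, 70, 72]


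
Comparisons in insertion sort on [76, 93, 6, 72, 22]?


Algorithm: insertion sort
Input: [76, 93, 6, 72, 22]
Sorted: [6, 22, 72, 76, 93]

10


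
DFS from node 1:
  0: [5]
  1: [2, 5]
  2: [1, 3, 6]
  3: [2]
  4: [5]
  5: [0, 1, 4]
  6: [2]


Visit 1, push [5, 2]
Visit 2, push [6, 3]
Visit 3, push []
Visit 6, push []
Visit 5, push [4, 0]
Visit 0, push []
Visit 4, push []

DFS order: [1, 2, 3, 6, 5, 0, 4]


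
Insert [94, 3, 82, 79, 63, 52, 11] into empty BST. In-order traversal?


Insert 94: root
Insert 3: L from 94
Insert 82: L from 94 -> R from 3
Insert 79: L from 94 -> R from 3 -> L from 82
Insert 63: L from 94 -> R from 3 -> L from 82 -> L from 79
Insert 52: L from 94 -> R from 3 -> L from 82 -> L from 79 -> L from 63
Insert 11: L from 94 -> R from 3 -> L from 82 -> L from 79 -> L from 63 -> L from 52

In-order: [3, 11, 52, 63, 79, 82, 94]


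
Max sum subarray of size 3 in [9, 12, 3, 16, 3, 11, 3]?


[0:3]: 24
[1:4]: 31
[2:5]: 22
[3:6]: 30
[4:7]: 17

Max: 31 at [1:4]


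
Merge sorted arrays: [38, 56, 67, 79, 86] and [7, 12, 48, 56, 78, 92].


Take 7 from B
Take 12 from B
Take 38 from A
Take 48 from B
Take 56 from A
Take 56 from B
Take 67 from A
Take 78 from B
Take 79 from A
Take 86 from A

Merged: [7, 12, 38, 48, 56, 56, 67, 78, 79, 86, 92]
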